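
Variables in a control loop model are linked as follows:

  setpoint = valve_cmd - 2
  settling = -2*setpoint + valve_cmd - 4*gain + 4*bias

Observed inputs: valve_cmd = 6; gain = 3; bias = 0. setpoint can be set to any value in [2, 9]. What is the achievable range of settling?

-24 to -10

Intervening on setpoint fixes its value directly, overriding its dependence on valve_cmd.
Substituting into the settling equation gives settling = -2*setpoint - 6.
Linear in setpoint, so extremes are at the endpoints: setpoint = 2 gives settling = -10; setpoint = 9 gives settling = -24.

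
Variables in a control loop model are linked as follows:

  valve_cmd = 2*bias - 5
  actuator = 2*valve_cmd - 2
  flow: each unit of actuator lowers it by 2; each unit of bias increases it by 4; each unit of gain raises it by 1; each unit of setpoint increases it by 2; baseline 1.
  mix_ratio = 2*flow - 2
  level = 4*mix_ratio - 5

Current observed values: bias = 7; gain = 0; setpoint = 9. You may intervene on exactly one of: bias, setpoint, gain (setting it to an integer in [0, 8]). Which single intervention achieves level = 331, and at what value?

Intervening on bias: with other inputs at their observed values, level = -32*bias + 331. Solving for 331 gives bias = 0, within [0, 8].
Intervening on setpoint: level = 16*setpoint - 37. Reaching 331 requires setpoint = 23, outside [0, 8].
Intervening on gain: level = 8*gain + 107. Reaching 331 requires gain = 28, outside [0, 8].

set bias = 0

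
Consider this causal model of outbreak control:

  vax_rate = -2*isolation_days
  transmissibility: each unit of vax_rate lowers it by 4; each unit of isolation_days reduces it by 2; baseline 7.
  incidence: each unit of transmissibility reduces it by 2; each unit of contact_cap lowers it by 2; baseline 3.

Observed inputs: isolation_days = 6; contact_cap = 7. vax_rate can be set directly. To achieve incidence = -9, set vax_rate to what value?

Intervening on vax_rate fixes its value directly, overriding its dependence on isolation_days.
Substituting into the transmissibility equation gives transmissibility = -4*vax_rate - 5.
Substituting into the incidence equation gives incidence = 8*vax_rate - 1.
Solve 8*vax_rate - 1 = -9: vax_rate = (-9 + 1) / 8 = -1.

vax_rate = -1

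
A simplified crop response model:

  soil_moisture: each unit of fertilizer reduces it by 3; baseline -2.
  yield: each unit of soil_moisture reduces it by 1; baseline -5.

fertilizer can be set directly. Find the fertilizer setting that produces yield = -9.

Substituting into the yield equation gives yield = 3*fertilizer - 3.
Solve 3*fertilizer - 3 = -9: fertilizer = (-9 + 3) / 3 = -2.

fertilizer = -2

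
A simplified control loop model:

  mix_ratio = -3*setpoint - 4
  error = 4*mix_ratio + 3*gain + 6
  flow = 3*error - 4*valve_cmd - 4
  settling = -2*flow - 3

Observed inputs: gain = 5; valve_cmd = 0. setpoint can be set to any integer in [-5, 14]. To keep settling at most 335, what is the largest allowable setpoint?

Substituting into the error equation gives error = -12*setpoint + 5.
Substituting into the flow equation gives flow = -36*setpoint + 11.
Substituting into the settling equation gives settling = 72*setpoint - 25.
Require 72*setpoint - 25 ≤ 335, so setpoint ≤ 5.
The largest integer in [-5, 14] satisfying this is 5.

setpoint = 5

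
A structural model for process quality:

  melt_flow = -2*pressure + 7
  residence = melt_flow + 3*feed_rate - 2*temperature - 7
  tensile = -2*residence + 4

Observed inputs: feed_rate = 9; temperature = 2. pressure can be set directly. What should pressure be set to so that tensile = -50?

pressure = -2

Substituting into the residence equation gives residence = -2*pressure + 23.
So tensile = 4*pressure - 42.
Solve 4*pressure - 42 = -50: pressure = (-50 + 42) / 4 = -2.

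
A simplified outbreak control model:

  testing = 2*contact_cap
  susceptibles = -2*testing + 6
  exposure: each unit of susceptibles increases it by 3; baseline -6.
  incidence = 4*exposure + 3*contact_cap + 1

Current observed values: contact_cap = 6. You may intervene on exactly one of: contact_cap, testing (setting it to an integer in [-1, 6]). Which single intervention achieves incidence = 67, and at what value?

Intervening on contact_cap: incidence = -45*contact_cap + 49. Reaching 67 requires contact_cap = -2/5, not an integer.
Intervening on testing: with other inputs at their observed values, incidence = -24*testing + 67. Solving for 67 gives testing = 0, within [-1, 6].

set testing = 0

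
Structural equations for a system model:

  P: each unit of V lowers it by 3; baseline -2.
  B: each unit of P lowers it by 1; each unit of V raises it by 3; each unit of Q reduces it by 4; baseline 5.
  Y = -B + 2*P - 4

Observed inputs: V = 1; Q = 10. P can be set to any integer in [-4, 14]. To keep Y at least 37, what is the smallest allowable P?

P = 3

Intervening on P fixes its value directly, overriding its dependence on V.
Substituting into the B equation gives B = -P - 32.
Substituting into the Y equation gives Y = 3*P + 28.
Require 3*P + 28 ≥ 37, so P ≥ 3.
The smallest integer in [-4, 14] satisfying this is 3.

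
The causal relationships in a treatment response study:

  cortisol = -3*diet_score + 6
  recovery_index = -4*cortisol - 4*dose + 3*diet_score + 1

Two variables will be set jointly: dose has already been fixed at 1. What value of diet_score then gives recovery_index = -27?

diet_score = 0

With dose held at 1:
Substituting into the recovery_index equation gives recovery_index = 15*diet_score - 27.
Solve 15*diet_score - 27 = -27: diet_score = (-27 + 27) / 15 = 0.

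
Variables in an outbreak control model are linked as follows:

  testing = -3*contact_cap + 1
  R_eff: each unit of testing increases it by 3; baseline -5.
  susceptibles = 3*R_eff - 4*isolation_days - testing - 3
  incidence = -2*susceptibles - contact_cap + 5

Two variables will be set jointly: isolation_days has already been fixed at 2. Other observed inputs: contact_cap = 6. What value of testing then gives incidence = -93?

testing = 9

With isolation_days held at 2:
Intervening on testing fixes its value directly, overriding its dependence on contact_cap.
Substituting into the susceptibles equation gives susceptibles = 8*testing - 26.
Substituting into the incidence equation gives incidence = -16*testing + 51.
Solve -16*testing + 51 = -93: testing = (-93 - 51) / -16 = 9.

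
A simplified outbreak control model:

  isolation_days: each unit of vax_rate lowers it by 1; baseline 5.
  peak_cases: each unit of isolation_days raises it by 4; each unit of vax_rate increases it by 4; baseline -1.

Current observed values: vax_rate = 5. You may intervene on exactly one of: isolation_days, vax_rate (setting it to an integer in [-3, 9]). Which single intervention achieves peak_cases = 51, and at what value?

Intervening on isolation_days: with other inputs at their observed values, peak_cases = 4*isolation_days + 19. Solving for 51 gives isolation_days = 8, within [-3, 9].
Intervening on vax_rate: the paths from vax_rate to peak_cases cancel (net effect zero), leaving peak_cases = 19; 51 is unreachable this way.

set isolation_days = 8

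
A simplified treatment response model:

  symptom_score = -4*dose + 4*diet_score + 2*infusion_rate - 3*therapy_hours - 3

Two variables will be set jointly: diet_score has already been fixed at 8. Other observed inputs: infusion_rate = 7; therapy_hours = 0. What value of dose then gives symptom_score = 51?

With diet_score held at 8:
Substituting into the symptom_score equation gives symptom_score = -4*dose + 43.
Solve -4*dose + 43 = 51: dose = (51 - 43) / -4 = -2.

dose = -2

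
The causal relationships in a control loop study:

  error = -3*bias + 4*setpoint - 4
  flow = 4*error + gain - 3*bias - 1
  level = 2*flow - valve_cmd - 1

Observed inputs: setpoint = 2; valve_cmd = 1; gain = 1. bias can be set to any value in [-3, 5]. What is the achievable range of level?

Substituting into the error equation gives error = -3*bias + 4.
This gives flow = -15*bias + 16.
So level = -30*bias + 30.
Linear in bias, so extremes are at the endpoints: bias = -3 gives level = 120; bias = 5 gives level = -120.

-120 to 120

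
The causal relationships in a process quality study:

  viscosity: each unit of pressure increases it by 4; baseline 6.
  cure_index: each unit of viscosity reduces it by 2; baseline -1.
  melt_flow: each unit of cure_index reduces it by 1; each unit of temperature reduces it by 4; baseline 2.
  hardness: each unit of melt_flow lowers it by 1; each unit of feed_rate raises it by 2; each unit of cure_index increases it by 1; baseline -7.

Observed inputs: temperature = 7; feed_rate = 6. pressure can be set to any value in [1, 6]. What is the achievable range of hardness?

-91 to -11

Substituting into the cure_index equation gives cure_index = -8*pressure - 13.
Substituting into the melt_flow equation gives melt_flow = 8*pressure - 13.
hardness becomes -16*pressure + 5.
Linear in pressure, so extremes are at the endpoints: pressure = 1 gives hardness = -11; pressure = 6 gives hardness = -91.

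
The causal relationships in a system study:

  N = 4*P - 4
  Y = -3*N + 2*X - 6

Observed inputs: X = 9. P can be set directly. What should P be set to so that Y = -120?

P = 12

Substituting into the Y equation gives Y = -12*P + 24.
Solve -12*P + 24 = -120: P = (-120 - 24) / -12 = 12.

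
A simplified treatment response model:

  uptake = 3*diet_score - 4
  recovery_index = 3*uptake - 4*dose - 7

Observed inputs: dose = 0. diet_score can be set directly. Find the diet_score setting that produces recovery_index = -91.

Substituting into the recovery_index equation gives recovery_index = 9*diet_score - 19.
Solve 9*diet_score - 19 = -91: diet_score = (-91 + 19) / 9 = -8.

diet_score = -8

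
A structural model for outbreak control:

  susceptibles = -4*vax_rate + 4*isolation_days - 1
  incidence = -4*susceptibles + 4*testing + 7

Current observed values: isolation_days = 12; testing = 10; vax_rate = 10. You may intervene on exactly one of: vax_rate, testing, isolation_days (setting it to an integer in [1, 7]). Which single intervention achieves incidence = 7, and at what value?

set testing = 7

Intervening on vax_rate: incidence = 16*vax_rate - 141. Reaching 7 requires vax_rate = 37/4, not an integer.
Intervening on testing: with other inputs at their observed values, incidence = 4*testing - 21. Solving for 7 gives testing = 7, within [1, 7].
Intervening on isolation_days: incidence = -16*isolation_days + 211. Reaching 7 requires isolation_days = 51/4, not an integer.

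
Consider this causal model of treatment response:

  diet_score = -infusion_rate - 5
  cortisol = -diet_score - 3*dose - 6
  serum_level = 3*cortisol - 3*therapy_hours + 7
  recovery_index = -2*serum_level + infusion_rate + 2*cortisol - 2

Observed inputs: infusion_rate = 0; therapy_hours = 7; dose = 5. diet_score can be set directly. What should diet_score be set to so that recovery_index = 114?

diet_score = 1

Intervening on diet_score fixes its value directly, overriding its dependence on infusion_rate.
Substituting into the cortisol equation gives cortisol = -diet_score - 21.
Substituting into the serum_level equation gives serum_level = -3*diet_score - 77.
Substituting into the recovery_index equation gives recovery_index = 4*diet_score + 110.
Solve 4*diet_score + 110 = 114: diet_score = (114 - 110) / 4 = 1.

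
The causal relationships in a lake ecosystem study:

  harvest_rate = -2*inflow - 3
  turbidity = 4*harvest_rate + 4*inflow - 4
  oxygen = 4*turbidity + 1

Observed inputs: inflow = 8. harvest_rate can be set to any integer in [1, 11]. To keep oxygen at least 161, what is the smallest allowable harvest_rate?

harvest_rate = 3

Intervening on harvest_rate fixes its value directly, overriding its dependence on inflow.
Substituting into the turbidity equation gives turbidity = 4*harvest_rate + 28.
This gives oxygen = 16*harvest_rate + 113.
Require 16*harvest_rate + 113 ≥ 161, so harvest_rate ≥ 3.
The smallest integer in [1, 11] satisfying this is 3.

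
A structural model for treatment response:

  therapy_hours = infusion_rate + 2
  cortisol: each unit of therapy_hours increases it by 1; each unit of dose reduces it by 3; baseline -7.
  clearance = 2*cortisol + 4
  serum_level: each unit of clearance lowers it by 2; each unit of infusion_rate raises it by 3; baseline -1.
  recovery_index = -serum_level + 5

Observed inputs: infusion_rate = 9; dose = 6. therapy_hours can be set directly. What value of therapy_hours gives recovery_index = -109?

therapy_hours = 1

Intervening on therapy_hours fixes its value directly, overriding its dependence on infusion_rate.
Substituting into the cortisol equation gives cortisol = therapy_hours - 25.
Substituting into the clearance equation gives clearance = 2*therapy_hours - 46.
Substituting into the serum_level equation gives serum_level = -4*therapy_hours + 118.
Substituting into the recovery_index equation gives recovery_index = 4*therapy_hours - 113.
Solve 4*therapy_hours - 113 = -109: therapy_hours = (-109 + 113) / 4 = 1.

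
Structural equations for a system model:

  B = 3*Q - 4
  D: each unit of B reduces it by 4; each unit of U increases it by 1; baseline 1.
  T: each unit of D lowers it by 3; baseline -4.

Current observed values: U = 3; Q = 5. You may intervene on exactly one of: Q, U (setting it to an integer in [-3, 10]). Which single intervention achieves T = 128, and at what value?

set U = -1

Intervening on Q: T = 36*Q - 64. Reaching 128 requires Q = 16/3, not an integer.
Intervening on U: with other inputs at their observed values, T = -3*U + 125. Solving for 128 gives U = -1, within [-3, 10].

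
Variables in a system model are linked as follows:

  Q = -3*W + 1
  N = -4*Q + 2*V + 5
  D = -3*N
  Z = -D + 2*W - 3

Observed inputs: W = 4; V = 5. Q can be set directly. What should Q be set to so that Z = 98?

Q = -4

Intervening on Q fixes its value directly, overriding its dependence on W.
Substituting into the N equation gives N = -4*Q + 15.
Substituting into the D equation gives D = 12*Q - 45.
Z becomes -12*Q + 50.
Solve -12*Q + 50 = 98: Q = (98 - 50) / -12 = -4.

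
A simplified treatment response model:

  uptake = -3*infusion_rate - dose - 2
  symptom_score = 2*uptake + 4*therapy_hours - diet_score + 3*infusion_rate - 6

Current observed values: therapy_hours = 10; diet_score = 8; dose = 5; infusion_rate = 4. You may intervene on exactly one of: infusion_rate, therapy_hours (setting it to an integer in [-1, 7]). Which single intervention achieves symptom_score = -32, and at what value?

Intervening on infusion_rate: symptom_score = -3*infusion_rate + 12. Reaching -32 requires infusion_rate = 44/3, not an integer.
Intervening on therapy_hours: with other inputs at their observed values, symptom_score = 4*therapy_hours - 40. Solving for -32 gives therapy_hours = 2, within [-1, 7].

set therapy_hours = 2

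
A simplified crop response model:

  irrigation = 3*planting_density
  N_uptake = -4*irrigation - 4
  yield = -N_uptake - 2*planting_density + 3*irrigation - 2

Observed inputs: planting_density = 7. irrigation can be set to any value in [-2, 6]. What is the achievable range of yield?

-26 to 30

Intervening on irrigation fixes its value directly, overriding its dependence on planting_density.
Substituting into the yield equation gives yield = 7*irrigation - 12.
Linear in irrigation, so extremes are at the endpoints: irrigation = -2 gives yield = -26; irrigation = 6 gives yield = 30.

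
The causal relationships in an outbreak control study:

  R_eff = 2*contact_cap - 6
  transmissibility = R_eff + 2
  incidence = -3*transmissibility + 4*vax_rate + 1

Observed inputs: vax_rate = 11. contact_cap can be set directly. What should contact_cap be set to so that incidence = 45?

Substituting into the transmissibility equation gives transmissibility = 2*contact_cap - 4.
Substituting into the incidence equation gives incidence = -6*contact_cap + 57.
Solve -6*contact_cap + 57 = 45: contact_cap = (45 - 57) / -6 = 2.

contact_cap = 2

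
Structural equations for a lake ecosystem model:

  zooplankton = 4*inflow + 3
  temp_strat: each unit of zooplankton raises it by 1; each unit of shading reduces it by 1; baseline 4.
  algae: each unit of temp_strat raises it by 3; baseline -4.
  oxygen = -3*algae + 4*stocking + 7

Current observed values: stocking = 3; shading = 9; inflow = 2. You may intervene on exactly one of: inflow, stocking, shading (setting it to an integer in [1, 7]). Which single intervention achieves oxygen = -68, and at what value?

Intervening on inflow: oxygen = -36*inflow + 49. Reaching -68 requires inflow = 13/4, not an integer.
Intervening on stocking: oxygen = 4*stocking - 35. Reaching -68 requires stocking = -33/4, not an integer.
Intervening on shading: with other inputs at their observed values, oxygen = 9*shading - 104. Solving for -68 gives shading = 4, within [1, 7].

set shading = 4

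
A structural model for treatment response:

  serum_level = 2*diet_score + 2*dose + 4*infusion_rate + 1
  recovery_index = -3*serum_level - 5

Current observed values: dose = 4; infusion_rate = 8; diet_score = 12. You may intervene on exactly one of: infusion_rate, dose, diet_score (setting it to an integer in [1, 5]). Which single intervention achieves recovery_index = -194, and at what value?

Intervening on infusion_rate: recovery_index = -12*infusion_rate - 104. Reaching -194 requires infusion_rate = 15/2, not an integer.
Intervening on dose: with other inputs at their observed values, recovery_index = -6*dose - 176. Solving for -194 gives dose = 3, within [1, 5].
Intervening on diet_score: recovery_index = -6*diet_score - 128. Reaching -194 requires diet_score = 11, outside [1, 5].

set dose = 3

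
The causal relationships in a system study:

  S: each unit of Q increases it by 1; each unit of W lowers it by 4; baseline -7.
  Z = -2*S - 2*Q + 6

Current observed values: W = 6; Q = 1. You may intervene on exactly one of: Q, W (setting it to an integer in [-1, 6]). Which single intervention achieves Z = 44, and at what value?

set Q = 6

Intervening on Q: with other inputs at their observed values, Z = -4*Q + 68. Solving for 44 gives Q = 6, within [-1, 6].
Intervening on W: Z = 8*W + 16. Reaching 44 requires W = 7/2, not an integer.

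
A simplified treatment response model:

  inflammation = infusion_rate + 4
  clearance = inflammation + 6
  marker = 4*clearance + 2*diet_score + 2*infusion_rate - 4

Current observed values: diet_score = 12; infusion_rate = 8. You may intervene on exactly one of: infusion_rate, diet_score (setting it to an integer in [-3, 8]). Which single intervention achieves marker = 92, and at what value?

Intervening on infusion_rate: marker = 6*infusion_rate + 60. Reaching 92 requires infusion_rate = 16/3, not an integer.
Intervening on diet_score: with other inputs at their observed values, marker = 2*diet_score + 84. Solving for 92 gives diet_score = 4, within [-3, 8].

set diet_score = 4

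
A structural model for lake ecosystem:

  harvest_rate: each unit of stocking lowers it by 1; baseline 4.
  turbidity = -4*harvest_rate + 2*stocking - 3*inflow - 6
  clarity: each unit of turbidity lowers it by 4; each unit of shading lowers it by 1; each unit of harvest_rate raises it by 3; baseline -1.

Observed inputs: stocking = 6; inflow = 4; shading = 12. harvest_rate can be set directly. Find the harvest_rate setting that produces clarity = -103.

harvest_rate = -6

Intervening on harvest_rate fixes its value directly, overriding its dependence on stocking.
Substituting into the turbidity equation gives turbidity = -4*harvest_rate - 6.
Substituting into the clarity equation gives clarity = 19*harvest_rate + 11.
Solve 19*harvest_rate + 11 = -103: harvest_rate = (-103 - 11) / 19 = -6.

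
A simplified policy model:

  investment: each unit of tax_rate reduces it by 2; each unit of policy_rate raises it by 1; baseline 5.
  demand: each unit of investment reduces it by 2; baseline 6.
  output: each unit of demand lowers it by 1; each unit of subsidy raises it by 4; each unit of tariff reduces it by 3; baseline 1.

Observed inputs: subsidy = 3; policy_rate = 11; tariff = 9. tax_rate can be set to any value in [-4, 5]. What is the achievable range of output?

-8 to 28

Substituting into the investment equation gives investment = -2*tax_rate + 16.
demand becomes 4*tax_rate - 26.
This gives output = -4*tax_rate + 12.
Linear in tax_rate, so extremes are at the endpoints: tax_rate = -4 gives output = 28; tax_rate = 5 gives output = -8.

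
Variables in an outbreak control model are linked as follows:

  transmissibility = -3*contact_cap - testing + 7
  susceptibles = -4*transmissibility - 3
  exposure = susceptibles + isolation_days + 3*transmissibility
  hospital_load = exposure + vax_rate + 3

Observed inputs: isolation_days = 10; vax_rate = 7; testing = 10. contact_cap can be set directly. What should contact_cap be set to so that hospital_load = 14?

contact_cap = -2

Substituting into the transmissibility equation gives transmissibility = -3*contact_cap - 3.
This gives susceptibles = 12*contact_cap + 9.
exposure becomes 3*contact_cap + 10.
Substituting into the hospital_load equation gives hospital_load = 3*contact_cap + 20.
Solve 3*contact_cap + 20 = 14: contact_cap = (14 - 20) / 3 = -2.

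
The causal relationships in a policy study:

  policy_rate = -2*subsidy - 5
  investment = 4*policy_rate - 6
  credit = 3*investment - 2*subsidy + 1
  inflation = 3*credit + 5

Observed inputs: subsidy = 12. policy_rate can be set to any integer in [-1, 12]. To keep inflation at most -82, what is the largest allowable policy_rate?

Intervening on policy_rate fixes its value directly, overriding its dependence on subsidy.
Substituting into the credit equation gives credit = 12*policy_rate - 41.
inflation becomes 36*policy_rate - 118.
Require 36*policy_rate - 118 ≤ -82, so policy_rate ≤ 1.
The largest integer in [-1, 12] satisfying this is 1.

policy_rate = 1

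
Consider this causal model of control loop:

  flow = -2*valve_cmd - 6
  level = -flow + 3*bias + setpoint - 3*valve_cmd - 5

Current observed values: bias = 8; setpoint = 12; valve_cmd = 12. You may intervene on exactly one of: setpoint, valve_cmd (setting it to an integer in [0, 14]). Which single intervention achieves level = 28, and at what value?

set valve_cmd = 9

Intervening on setpoint: level = setpoint + 13. Reaching 28 requires setpoint = 15, outside [0, 14].
Intervening on valve_cmd: with other inputs at their observed values, level = -valve_cmd + 37. Solving for 28 gives valve_cmd = 9, within [0, 14].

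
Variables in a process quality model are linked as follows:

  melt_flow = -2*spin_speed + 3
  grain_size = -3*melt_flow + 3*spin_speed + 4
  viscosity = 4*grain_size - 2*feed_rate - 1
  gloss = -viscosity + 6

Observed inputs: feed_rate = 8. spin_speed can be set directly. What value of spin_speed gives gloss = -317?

spin_speed = 10

Substituting into the grain_size equation gives grain_size = 9*spin_speed - 5.
viscosity becomes 36*spin_speed - 37.
Substituting into the gloss equation gives gloss = -36*spin_speed + 43.
Solve -36*spin_speed + 43 = -317: spin_speed = (-317 - 43) / -36 = 10.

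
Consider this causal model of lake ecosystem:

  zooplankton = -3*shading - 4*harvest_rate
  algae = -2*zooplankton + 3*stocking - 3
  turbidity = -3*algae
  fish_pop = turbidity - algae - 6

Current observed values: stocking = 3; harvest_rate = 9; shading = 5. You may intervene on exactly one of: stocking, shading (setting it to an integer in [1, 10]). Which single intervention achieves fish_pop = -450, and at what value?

set stocking = 4

Intervening on stocking: with other inputs at their observed values, fish_pop = -12*stocking - 402. Solving for -450 gives stocking = 4, within [1, 10].
Intervening on shading: fish_pop = -24*shading - 318. Reaching -450 requires shading = 11/2, not an integer.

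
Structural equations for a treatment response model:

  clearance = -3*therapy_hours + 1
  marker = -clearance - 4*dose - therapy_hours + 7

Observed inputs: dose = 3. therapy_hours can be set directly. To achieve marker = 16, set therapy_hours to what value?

Substituting into the marker equation gives marker = 2*therapy_hours - 6.
Solve 2*therapy_hours - 6 = 16: therapy_hours = (16 + 6) / 2 = 11.

therapy_hours = 11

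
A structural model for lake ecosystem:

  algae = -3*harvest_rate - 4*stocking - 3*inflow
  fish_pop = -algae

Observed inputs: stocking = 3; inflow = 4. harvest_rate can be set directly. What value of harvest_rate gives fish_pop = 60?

Substituting into the algae equation gives algae = -3*harvest_rate - 24.
Substituting into the fish_pop equation gives fish_pop = 3*harvest_rate + 24.
Solve 3*harvest_rate + 24 = 60: harvest_rate = (60 - 24) / 3 = 12.

harvest_rate = 12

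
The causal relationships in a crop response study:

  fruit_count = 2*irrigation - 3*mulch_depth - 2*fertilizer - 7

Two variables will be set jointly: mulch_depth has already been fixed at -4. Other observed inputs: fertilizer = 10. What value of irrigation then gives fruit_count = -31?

irrigation = -8

With mulch_depth held at -4:
Substituting into the fruit_count equation gives fruit_count = 2*irrigation - 15.
Solve 2*irrigation - 15 = -31: irrigation = (-31 + 15) / 2 = -8.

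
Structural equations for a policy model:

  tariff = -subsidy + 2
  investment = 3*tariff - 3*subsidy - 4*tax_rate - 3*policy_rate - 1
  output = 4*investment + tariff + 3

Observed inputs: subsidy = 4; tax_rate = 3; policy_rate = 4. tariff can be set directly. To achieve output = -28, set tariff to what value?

tariff = 9

Intervening on tariff fixes its value directly, overriding its dependence on subsidy.
Substituting into the investment equation gives investment = 3*tariff - 37.
output becomes 13*tariff - 145.
Solve 13*tariff - 145 = -28: tariff = (-28 + 145) / 13 = 9.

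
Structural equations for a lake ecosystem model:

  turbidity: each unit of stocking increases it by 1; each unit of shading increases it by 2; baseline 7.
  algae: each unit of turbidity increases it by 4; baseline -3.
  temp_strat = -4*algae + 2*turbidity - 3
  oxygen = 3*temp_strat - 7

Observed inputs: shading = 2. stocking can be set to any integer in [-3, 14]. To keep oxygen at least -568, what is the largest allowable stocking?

Substituting into the turbidity equation gives turbidity = stocking + 11.
Substituting into the algae equation gives algae = 4*stocking + 41.
temp_strat becomes -14*stocking - 145.
This gives oxygen = -42*stocking - 442.
Require -42*stocking - 442 ≥ -568, so stocking ≤ 3.
The largest integer in [-3, 14] satisfying this is 3.

stocking = 3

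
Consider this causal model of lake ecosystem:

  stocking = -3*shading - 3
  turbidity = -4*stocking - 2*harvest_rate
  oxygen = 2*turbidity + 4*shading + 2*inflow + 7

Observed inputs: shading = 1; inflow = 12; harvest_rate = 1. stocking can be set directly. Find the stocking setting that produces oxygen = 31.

Intervening on stocking fixes its value directly, overriding its dependence on shading.
Substituting into the turbidity equation gives turbidity = -4*stocking - 2.
So oxygen = -8*stocking + 31.
Solve -8*stocking + 31 = 31: stocking = (31 - 31) / -8 = 0.

stocking = 0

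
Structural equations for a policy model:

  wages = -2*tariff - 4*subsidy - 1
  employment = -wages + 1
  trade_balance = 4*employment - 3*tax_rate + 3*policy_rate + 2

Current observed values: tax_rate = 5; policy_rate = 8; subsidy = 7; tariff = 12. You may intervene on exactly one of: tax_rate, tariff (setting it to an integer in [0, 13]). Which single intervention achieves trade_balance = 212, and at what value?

Intervening on tax_rate: with other inputs at their observed values, trade_balance = -3*tax_rate + 242. Solving for 212 gives tax_rate = 10, within [0, 13].
Intervening on tariff: trade_balance = 8*tariff + 131. Reaching 212 requires tariff = 81/8, not an integer.

set tax_rate = 10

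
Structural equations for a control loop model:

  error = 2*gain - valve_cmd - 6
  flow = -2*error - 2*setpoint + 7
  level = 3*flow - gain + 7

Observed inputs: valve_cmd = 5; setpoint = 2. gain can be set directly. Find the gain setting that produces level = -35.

gain = 9

Substituting into the error equation gives error = 2*gain - 11.
flow becomes -4*gain + 25.
Substituting into the level equation gives level = -13*gain + 82.
Solve -13*gain + 82 = -35: gain = (-35 - 82) / -13 = 9.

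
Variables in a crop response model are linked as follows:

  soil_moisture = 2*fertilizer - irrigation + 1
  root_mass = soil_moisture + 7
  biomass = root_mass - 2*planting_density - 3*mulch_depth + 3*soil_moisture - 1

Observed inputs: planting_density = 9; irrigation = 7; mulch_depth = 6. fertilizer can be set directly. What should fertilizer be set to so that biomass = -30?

fertilizer = 3

Substituting into the soil_moisture equation gives soil_moisture = 2*fertilizer - 6.
Substituting into the root_mass equation gives root_mass = 2*fertilizer + 1.
Substituting into the biomass equation gives biomass = 8*fertilizer - 54.
Solve 8*fertilizer - 54 = -30: fertilizer = (-30 + 54) / 8 = 3.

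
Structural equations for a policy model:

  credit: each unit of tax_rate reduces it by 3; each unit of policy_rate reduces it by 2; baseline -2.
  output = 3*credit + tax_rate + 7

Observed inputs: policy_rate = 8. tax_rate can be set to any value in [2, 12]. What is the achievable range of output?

-143 to -63

Substituting into the credit equation gives credit = -3*tax_rate - 18.
Substituting into the output equation gives output = -8*tax_rate - 47.
Linear in tax_rate, so extremes are at the endpoints: tax_rate = 2 gives output = -63; tax_rate = 12 gives output = -143.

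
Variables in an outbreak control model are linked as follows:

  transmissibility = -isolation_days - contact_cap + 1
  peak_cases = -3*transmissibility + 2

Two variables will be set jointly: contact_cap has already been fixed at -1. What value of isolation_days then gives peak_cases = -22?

With contact_cap held at -1:
Substituting into the transmissibility equation gives transmissibility = -isolation_days + 2.
Substituting into the peak_cases equation gives peak_cases = 3*isolation_days - 4.
Solve 3*isolation_days - 4 = -22: isolation_days = (-22 + 4) / 3 = -6.

isolation_days = -6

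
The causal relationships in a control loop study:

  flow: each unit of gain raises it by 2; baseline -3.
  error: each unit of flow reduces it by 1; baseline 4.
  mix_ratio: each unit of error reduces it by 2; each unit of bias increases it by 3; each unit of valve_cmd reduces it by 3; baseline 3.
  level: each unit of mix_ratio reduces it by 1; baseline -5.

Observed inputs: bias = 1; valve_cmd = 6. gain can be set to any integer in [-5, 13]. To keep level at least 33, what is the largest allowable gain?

Substituting into the error equation gives error = -2*gain + 7.
Substituting into the mix_ratio equation gives mix_ratio = 4*gain - 26.
Substituting into the level equation gives level = -4*gain + 21.
Require -4*gain + 21 ≥ 33, so gain ≤ -3.
The largest integer in [-5, 13] satisfying this is -3.

gain = -3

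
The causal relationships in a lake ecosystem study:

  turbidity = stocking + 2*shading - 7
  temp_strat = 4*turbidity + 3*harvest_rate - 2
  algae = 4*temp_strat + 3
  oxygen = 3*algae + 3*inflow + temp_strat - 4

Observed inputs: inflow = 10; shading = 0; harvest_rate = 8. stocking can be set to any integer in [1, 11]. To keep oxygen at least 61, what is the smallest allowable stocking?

stocking = 2

Substituting into the turbidity equation gives turbidity = stocking - 7.
So temp_strat = 4*stocking - 6.
Substituting into the algae equation gives algae = 16*stocking - 21.
Substituting into the oxygen equation gives oxygen = 52*stocking - 43.
Require 52*stocking - 43 ≥ 61, so stocking ≥ 2.
The smallest integer in [1, 11] satisfying this is 2.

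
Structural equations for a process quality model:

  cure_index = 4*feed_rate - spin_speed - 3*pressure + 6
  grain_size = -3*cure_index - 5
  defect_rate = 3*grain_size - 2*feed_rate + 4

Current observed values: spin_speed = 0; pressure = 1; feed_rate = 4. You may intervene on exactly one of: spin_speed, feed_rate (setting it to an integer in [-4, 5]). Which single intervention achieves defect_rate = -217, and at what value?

Intervening on spin_speed: with other inputs at their observed values, defect_rate = 9*spin_speed - 190. Solving for -217 gives spin_speed = -3, within [-4, 5].
Intervening on feed_rate: defect_rate = -38*feed_rate - 38. Reaching -217 requires feed_rate = 179/38, not an integer.

set spin_speed = -3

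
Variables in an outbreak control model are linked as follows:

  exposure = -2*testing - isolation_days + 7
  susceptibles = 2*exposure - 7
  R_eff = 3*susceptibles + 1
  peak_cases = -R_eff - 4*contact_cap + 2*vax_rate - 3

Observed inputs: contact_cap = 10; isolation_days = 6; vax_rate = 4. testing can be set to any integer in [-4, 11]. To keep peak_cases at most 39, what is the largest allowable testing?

Substituting into the exposure equation gives exposure = -2*testing + 1.
Substituting into the susceptibles equation gives susceptibles = -4*testing - 5.
Substituting into the R_eff equation gives R_eff = -12*testing - 14.
Substituting into the peak_cases equation gives peak_cases = 12*testing - 21.
Require 12*testing - 21 ≤ 39, so testing ≤ 5.
The largest integer in [-4, 11] satisfying this is 5.

testing = 5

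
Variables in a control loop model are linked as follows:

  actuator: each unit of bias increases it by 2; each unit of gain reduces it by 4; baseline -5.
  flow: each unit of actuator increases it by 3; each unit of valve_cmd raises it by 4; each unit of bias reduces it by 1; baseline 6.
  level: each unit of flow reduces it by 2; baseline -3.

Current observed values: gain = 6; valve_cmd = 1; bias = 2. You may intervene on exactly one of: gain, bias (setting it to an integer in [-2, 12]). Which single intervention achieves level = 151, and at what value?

Intervening on gain: level = 24*gain - 13. Reaching 151 requires gain = 41/6, not an integer.
Intervening on bias: with other inputs at their observed values, level = -10*bias + 151. Solving for 151 gives bias = 0, within [-2, 12].

set bias = 0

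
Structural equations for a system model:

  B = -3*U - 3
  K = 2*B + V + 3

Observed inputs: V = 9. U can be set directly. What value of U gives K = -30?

U = 6

Substituting into the K equation gives K = -6*U + 6.
Solve -6*U + 6 = -30: U = (-30 - 6) / -6 = 6.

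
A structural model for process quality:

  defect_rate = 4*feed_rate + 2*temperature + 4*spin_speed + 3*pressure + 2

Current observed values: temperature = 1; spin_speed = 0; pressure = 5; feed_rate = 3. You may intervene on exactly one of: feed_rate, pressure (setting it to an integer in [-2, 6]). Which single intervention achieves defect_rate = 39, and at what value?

set feed_rate = 5

Intervening on feed_rate: with other inputs at their observed values, defect_rate = 4*feed_rate + 19. Solving for 39 gives feed_rate = 5, within [-2, 6].
Intervening on pressure: defect_rate = 3*pressure + 16. Reaching 39 requires pressure = 23/3, not an integer.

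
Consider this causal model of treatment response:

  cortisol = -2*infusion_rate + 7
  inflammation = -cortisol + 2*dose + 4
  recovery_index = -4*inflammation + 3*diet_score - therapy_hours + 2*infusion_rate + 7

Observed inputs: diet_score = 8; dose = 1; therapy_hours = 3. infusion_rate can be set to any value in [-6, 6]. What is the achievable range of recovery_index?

-4 to 68

Substituting into the inflammation equation gives inflammation = 2*infusion_rate - 1.
So recovery_index = -6*infusion_rate + 32.
Linear in infusion_rate, so extremes are at the endpoints: infusion_rate = -6 gives recovery_index = 68; infusion_rate = 6 gives recovery_index = -4.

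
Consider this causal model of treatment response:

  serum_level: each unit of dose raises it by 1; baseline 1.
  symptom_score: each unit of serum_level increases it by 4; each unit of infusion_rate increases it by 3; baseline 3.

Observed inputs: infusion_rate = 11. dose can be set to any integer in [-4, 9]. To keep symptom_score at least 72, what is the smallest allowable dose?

dose = 8

Substituting into the symptom_score equation gives symptom_score = 4*dose + 40.
Require 4*dose + 40 ≥ 72, so dose ≥ 8.
The smallest integer in [-4, 9] satisfying this is 8.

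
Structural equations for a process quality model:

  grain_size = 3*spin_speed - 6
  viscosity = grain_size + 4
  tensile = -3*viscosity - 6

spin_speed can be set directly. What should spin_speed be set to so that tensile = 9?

spin_speed = -1

Substituting into the viscosity equation gives viscosity = 3*spin_speed - 2.
So tensile = -9*spin_speed.
Solve -9*spin_speed = 9: spin_speed = 9 / -9 = -1.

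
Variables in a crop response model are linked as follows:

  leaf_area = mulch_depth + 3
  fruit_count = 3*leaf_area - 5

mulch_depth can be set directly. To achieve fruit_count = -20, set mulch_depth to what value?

mulch_depth = -8

Substituting into the fruit_count equation gives fruit_count = 3*mulch_depth + 4.
Solve 3*mulch_depth + 4 = -20: mulch_depth = (-20 - 4) / 3 = -8.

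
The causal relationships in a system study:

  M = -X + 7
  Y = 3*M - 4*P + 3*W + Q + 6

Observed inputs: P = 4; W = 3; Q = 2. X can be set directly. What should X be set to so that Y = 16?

Substituting into the Y equation gives Y = -3*X + 22.
Solve -3*X + 22 = 16: X = (16 - 22) / -3 = 2.

X = 2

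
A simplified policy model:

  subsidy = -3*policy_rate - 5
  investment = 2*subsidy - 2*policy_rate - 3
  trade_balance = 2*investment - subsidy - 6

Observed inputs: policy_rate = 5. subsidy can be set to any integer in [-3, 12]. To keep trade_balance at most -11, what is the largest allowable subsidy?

subsidy = 7

Intervening on subsidy fixes its value directly, overriding its dependence on policy_rate.
Substituting into the investment equation gives investment = 2*subsidy - 13.
So trade_balance = 3*subsidy - 32.
Require 3*subsidy - 32 ≤ -11, so subsidy ≤ 7.
The largest integer in [-3, 12] satisfying this is 7.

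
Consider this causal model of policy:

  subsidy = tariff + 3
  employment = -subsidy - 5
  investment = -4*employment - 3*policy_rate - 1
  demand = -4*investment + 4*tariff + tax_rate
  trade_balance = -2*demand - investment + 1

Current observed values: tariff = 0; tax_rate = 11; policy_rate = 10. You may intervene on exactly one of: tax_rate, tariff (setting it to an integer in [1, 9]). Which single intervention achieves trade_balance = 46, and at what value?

Intervening on tax_rate: trade_balance = -2*tax_rate + 8. Reaching 46 requires tax_rate = -19, outside [1, 9].
Intervening on tariff: with other inputs at their observed values, trade_balance = 20*tariff - 14. Solving for 46 gives tariff = 3, within [1, 9].

set tariff = 3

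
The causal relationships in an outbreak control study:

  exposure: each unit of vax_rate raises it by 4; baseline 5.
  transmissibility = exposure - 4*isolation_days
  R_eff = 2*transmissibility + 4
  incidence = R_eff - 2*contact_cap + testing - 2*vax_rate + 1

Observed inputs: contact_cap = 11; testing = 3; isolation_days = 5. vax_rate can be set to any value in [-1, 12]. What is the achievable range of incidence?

Substituting into the transmissibility equation gives transmissibility = 4*vax_rate - 15.
This gives R_eff = 8*vax_rate - 26.
Substituting into the incidence equation gives incidence = 6*vax_rate - 44.
Linear in vax_rate, so extremes are at the endpoints: vax_rate = -1 gives incidence = -50; vax_rate = 12 gives incidence = 28.

-50 to 28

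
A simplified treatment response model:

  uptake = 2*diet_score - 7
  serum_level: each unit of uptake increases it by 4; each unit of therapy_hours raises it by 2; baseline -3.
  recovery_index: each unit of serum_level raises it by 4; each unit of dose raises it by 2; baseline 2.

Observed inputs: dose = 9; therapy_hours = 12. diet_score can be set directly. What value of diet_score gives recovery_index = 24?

Substituting into the serum_level equation gives serum_level = 8*diet_score - 7.
Substituting into the recovery_index equation gives recovery_index = 32*diet_score - 8.
Solve 32*diet_score - 8 = 24: diet_score = (24 + 8) / 32 = 1.

diet_score = 1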